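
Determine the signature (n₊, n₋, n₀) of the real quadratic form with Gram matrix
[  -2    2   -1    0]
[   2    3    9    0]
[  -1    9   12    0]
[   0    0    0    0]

step 0: pivot -2 → sign −
step 1: pivot 5 → sign +
step 2: pivot -3/10 → sign −
step 3: row/col 3 already zero → sign 0
signature = (1, 2, 1)

Answer: (1, 2, 1)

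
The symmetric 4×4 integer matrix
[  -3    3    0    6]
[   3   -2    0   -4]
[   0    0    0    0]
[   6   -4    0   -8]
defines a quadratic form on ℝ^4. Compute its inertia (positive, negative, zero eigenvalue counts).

step 0: pivot -3 → sign −
step 1: pivot 1 → sign +
step 2: row/col 2 already zero → sign 0
step 3: row/col 3 already zero → sign 0
signature = (1, 1, 2)

Answer: (1, 1, 2)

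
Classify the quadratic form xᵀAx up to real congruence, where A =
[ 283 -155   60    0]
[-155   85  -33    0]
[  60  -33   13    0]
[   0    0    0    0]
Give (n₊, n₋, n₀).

step 0: pivot 283 → sign +
step 1: pivot 30/283 → sign +
step 2: pivot 1/10 → sign +
step 3: row/col 3 already zero → sign 0
signature = (3, 0, 1)

Answer: (3, 0, 1)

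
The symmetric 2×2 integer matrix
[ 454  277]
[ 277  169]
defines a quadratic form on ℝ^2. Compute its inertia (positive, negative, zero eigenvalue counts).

step 0: pivot 454 → sign +
step 1: pivot -3/454 → sign −
signature = (1, 1, 0)

Answer: (1, 1, 0)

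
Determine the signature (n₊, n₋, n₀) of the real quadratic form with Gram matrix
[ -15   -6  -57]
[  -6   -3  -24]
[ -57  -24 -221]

Answer: (0, 3, 0)

Derivation:
step 0: pivot -15 → sign −
step 1: pivot -3/5 → sign −
step 2: pivot -2 → sign −
signature = (0, 3, 0)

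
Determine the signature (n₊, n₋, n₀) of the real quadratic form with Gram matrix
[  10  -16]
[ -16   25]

Answer: (1, 1, 0)

Derivation:
step 0: pivot 10 → sign +
step 1: pivot -3/5 → sign −
signature = (1, 1, 0)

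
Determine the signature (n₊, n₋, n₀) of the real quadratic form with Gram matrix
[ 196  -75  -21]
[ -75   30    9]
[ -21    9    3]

Answer: (3, 0, 0)

Derivation:
step 0: pivot 196 → sign +
step 1: pivot 255/196 → sign +
step 2: pivot 3/85 → sign +
signature = (3, 0, 0)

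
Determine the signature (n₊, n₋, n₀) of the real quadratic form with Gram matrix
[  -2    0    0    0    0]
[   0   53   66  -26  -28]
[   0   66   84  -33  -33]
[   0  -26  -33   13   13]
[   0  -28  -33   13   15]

step 0: pivot -2 → sign −
step 1: pivot 53 → sign +
step 2: pivot 96/53 → sign +
step 3: pivot 1/32 → sign +
step 4: pivot -2 → sign −
signature = (3, 2, 0)

Answer: (3, 2, 0)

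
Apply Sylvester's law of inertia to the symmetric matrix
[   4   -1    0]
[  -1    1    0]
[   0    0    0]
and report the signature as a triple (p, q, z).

step 0: pivot 4 → sign +
step 1: pivot 3/4 → sign +
step 2: row/col 2 already zero → sign 0
signature = (2, 0, 1)

Answer: (2, 0, 1)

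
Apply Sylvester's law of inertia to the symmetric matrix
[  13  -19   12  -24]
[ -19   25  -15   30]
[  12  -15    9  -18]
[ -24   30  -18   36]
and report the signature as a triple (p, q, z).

Answer: (2, 1, 1)

Derivation:
step 0: pivot 13 → sign +
step 1: pivot -36/13 → sign −
step 2: pivot 1/4 → sign +
step 3: row/col 3 already zero → sign 0
signature = (2, 1, 1)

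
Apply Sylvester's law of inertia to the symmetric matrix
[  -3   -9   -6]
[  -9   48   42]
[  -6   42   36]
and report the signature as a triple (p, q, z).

Answer: (1, 1, 1)

Derivation:
step 0: pivot -3 → sign −
step 1: pivot 75 → sign +
step 2: row/col 2 already zero → sign 0
signature = (1, 1, 1)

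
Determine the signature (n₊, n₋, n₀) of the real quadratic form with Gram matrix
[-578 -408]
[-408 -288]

Answer: (0, 1, 1)

Derivation:
step 0: pivot -578 → sign −
step 1: row/col 1 already zero → sign 0
signature = (0, 1, 1)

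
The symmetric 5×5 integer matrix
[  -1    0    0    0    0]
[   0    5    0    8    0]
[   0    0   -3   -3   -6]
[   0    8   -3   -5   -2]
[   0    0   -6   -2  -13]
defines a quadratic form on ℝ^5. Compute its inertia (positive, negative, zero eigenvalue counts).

step 0: pivot -1 → sign −
step 1: pivot 5 → sign +
step 2: pivot -3 → sign −
step 3: pivot -74/5 → sign −
step 4: pivot 3/37 → sign +
signature = (2, 3, 0)

Answer: (2, 3, 0)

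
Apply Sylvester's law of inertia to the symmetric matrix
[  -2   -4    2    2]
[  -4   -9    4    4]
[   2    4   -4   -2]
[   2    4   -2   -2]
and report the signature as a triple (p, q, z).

step 0: pivot -2 → sign −
step 1: pivot -1 → sign −
step 2: pivot -2 → sign −
step 3: row/col 3 already zero → sign 0
signature = (0, 3, 1)

Answer: (0, 3, 1)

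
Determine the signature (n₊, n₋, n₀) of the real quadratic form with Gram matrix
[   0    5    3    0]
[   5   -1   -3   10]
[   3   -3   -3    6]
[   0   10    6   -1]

Answer: (2, 2, 0)

Derivation:
step 0: pivot -1 → sign −
step 1: pivot 25 → sign +
step 2: pivot 6/25 → sign +
step 3: pivot -1 → sign −
signature = (2, 2, 0)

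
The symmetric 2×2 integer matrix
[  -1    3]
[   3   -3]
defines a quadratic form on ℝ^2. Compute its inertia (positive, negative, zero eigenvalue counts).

step 0: pivot -1 → sign −
step 1: pivot 6 → sign +
signature = (1, 1, 0)

Answer: (1, 1, 0)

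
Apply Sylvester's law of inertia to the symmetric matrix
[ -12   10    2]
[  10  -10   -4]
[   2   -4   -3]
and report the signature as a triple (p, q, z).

step 0: pivot -12 → sign −
step 1: pivot -5/3 → sign −
step 2: pivot 3/5 → sign +
signature = (1, 2, 0)

Answer: (1, 2, 0)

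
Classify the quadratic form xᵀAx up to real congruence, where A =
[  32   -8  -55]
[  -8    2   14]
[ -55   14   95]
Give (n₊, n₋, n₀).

step 0: pivot 32 → sign +
step 1: pivot 15/32 → sign +
step 2: pivot -2/15 → sign −
signature = (2, 1, 0)

Answer: (2, 1, 0)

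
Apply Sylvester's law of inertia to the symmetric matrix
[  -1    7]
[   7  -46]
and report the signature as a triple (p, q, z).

Answer: (1, 1, 0)

Derivation:
step 0: pivot -1 → sign −
step 1: pivot 3 → sign +
signature = (1, 1, 0)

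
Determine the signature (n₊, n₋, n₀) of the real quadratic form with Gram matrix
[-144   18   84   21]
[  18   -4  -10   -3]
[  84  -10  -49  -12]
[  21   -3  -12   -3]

Answer: (1, 2, 1)

Derivation:
step 0: pivot -144 → sign −
step 1: pivot -7/4 → sign −
step 2: pivot 1/7 → sign +
step 3: row/col 3 already zero → sign 0
signature = (1, 2, 1)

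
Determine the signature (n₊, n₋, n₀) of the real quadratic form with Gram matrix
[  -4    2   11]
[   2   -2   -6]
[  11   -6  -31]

Answer: (0, 3, 0)

Derivation:
step 0: pivot -4 → sign −
step 1: pivot -1 → sign −
step 2: pivot -1/2 → sign −
signature = (0, 3, 0)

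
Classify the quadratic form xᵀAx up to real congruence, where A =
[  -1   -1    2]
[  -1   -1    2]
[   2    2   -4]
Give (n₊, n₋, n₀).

Answer: (0, 1, 2)

Derivation:
step 0: pivot -1 → sign −
step 1: row/col 1 already zero → sign 0
step 2: row/col 2 already zero → sign 0
signature = (0, 1, 2)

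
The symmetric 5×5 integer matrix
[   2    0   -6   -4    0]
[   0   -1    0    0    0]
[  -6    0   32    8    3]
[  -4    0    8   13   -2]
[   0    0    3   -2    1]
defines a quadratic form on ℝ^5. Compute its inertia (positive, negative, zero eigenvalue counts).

Answer: (4, 1, 0)

Derivation:
step 0: pivot 2 → sign +
step 1: pivot -1 → sign −
step 2: pivot 14 → sign +
step 3: pivot 27/7 → sign +
step 4: pivot 1/54 → sign +
signature = (4, 1, 0)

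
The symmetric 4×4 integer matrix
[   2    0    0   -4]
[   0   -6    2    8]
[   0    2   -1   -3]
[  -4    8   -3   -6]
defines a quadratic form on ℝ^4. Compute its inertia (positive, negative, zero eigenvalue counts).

Answer: (1, 3, 0)

Derivation:
step 0: pivot 2 → sign +
step 1: pivot -6 → sign −
step 2: pivot -1/3 → sign −
step 3: pivot -3 → sign −
signature = (1, 3, 0)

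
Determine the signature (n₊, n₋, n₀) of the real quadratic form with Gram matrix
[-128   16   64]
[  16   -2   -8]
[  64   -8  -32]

Answer: (0, 1, 2)

Derivation:
step 0: pivot -128 → sign −
step 1: row/col 1 already zero → sign 0
step 2: row/col 2 already zero → sign 0
signature = (0, 1, 2)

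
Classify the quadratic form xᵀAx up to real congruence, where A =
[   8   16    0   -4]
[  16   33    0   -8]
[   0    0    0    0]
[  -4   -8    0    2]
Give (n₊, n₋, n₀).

Answer: (2, 0, 2)

Derivation:
step 0: pivot 8 → sign +
step 1: pivot 1 → sign +
step 2: row/col 2 already zero → sign 0
step 3: row/col 3 already zero → sign 0
signature = (2, 0, 2)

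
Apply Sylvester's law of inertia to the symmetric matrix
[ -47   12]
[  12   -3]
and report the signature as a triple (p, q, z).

step 0: pivot -47 → sign −
step 1: pivot 3/47 → sign +
signature = (1, 1, 0)

Answer: (1, 1, 0)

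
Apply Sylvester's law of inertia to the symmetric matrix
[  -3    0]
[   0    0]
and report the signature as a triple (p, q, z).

Answer: (0, 1, 1)

Derivation:
step 0: pivot -3 → sign −
step 1: row/col 1 already zero → sign 0
signature = (0, 1, 1)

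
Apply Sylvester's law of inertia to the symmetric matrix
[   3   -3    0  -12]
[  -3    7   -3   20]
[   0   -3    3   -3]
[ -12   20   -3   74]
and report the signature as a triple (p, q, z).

step 0: pivot 3 → sign +
step 1: pivot 4 → sign +
step 2: pivot 3/4 → sign +
step 3: pivot -2 → sign −
signature = (3, 1, 0)

Answer: (3, 1, 0)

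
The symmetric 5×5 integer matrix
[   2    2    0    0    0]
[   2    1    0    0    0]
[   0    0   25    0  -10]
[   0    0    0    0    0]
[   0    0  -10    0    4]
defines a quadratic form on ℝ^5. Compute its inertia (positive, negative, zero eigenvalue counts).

step 0: pivot 2 → sign +
step 1: pivot -1 → sign −
step 2: pivot 25 → sign +
step 3: row/col 3 already zero → sign 0
step 4: row/col 4 already zero → sign 0
signature = (2, 1, 2)

Answer: (2, 1, 2)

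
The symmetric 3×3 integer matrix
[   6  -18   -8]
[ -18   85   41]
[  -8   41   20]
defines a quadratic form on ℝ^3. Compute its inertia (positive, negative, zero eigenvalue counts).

step 0: pivot 6 → sign +
step 1: pivot 31 → sign +
step 2: pivot 1/93 → sign +
signature = (3, 0, 0)

Answer: (3, 0, 0)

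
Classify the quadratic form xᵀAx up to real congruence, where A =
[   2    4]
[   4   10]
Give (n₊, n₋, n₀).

Answer: (2, 0, 0)

Derivation:
step 0: pivot 2 → sign +
step 1: pivot 2 → sign +
signature = (2, 0, 0)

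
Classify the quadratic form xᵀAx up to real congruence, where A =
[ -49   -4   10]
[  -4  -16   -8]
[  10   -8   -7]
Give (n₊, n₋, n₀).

step 0: pivot -49 → sign −
step 1: pivot -768/49 → sign −
step 2: row/col 2 already zero → sign 0
signature = (0, 2, 1)

Answer: (0, 2, 1)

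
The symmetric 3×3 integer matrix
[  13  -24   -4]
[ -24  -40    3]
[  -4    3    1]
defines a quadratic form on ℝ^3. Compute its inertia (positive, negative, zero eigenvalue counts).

step 0: pivot 13 → sign +
step 1: pivot -1096/13 → sign −
step 2: pivot -3/1096 → sign −
signature = (1, 2, 0)

Answer: (1, 2, 0)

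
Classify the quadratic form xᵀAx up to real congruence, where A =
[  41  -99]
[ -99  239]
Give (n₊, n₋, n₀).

Answer: (1, 1, 0)

Derivation:
step 0: pivot 41 → sign +
step 1: pivot -2/41 → sign −
signature = (1, 1, 0)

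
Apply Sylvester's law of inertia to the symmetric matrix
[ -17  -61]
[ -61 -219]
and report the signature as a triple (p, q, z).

Answer: (0, 2, 0)

Derivation:
step 0: pivot -17 → sign −
step 1: pivot -2/17 → sign −
signature = (0, 2, 0)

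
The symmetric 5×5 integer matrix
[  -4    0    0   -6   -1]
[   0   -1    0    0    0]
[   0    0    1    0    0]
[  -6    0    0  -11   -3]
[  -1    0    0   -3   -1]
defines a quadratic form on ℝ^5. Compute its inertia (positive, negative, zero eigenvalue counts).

Answer: (2, 3, 0)

Derivation:
step 0: pivot -4 → sign −
step 1: pivot -1 → sign −
step 2: pivot 1 → sign +
step 3: pivot -2 → sign −
step 4: pivot 3/8 → sign +
signature = (2, 3, 0)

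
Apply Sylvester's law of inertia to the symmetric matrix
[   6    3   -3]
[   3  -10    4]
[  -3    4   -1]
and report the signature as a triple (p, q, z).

step 0: pivot 6 → sign +
step 1: pivot -23/2 → sign −
step 2: pivot 3/23 → sign +
signature = (2, 1, 0)

Answer: (2, 1, 0)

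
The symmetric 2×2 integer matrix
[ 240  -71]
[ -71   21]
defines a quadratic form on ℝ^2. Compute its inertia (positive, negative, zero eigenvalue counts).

step 0: pivot 240 → sign +
step 1: pivot -1/240 → sign −
signature = (1, 1, 0)

Answer: (1, 1, 0)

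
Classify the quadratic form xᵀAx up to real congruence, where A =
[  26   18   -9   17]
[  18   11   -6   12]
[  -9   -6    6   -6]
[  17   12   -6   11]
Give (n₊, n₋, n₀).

Answer: (2, 2, 0)

Derivation:
step 0: pivot 26 → sign +
step 1: pivot -19/13 → sign −
step 2: pivot 111/38 → sign +
step 3: pivot -3/37 → sign −
signature = (2, 2, 0)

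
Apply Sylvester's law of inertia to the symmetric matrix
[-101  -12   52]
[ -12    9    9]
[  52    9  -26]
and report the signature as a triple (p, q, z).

step 0: pivot -101 → sign −
step 1: pivot 1053/101 → sign +
step 2: pivot 1/117 → sign +
signature = (2, 1, 0)

Answer: (2, 1, 0)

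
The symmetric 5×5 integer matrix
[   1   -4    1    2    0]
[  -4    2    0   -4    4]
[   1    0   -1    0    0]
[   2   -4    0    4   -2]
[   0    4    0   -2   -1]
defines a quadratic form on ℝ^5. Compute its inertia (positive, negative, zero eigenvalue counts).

Answer: (2, 3, 0)

Derivation:
step 0: pivot 1 → sign +
step 1: pivot -14 → sign −
step 2: pivot -6/7 → sign −
step 3: pivot 2 → sign +
step 4: pivot -1/3 → sign −
signature = (2, 3, 0)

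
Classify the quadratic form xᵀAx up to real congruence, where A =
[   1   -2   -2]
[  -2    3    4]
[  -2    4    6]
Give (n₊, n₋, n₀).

Answer: (2, 1, 0)

Derivation:
step 0: pivot 1 → sign +
step 1: pivot -1 → sign −
step 2: pivot 2 → sign +
signature = (2, 1, 0)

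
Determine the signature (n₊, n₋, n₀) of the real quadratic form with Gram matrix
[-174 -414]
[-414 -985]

step 0: pivot -174 → sign −
step 1: pivot 1/29 → sign +
signature = (1, 1, 0)

Answer: (1, 1, 0)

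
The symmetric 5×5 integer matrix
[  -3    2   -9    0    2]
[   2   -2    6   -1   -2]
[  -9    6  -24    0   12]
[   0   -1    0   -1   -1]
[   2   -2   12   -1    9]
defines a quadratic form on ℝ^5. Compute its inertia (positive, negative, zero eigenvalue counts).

Answer: (2, 3, 0)

Derivation:
step 0: pivot -3 → sign −
step 1: pivot -2/3 → sign −
step 2: pivot 3 → sign +
step 3: pivot 1/2 → sign +
step 4: pivot -1 → sign −
signature = (2, 3, 0)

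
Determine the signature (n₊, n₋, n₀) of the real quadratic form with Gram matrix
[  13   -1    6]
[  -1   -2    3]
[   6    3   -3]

step 0: pivot 13 → sign +
step 1: pivot -27/13 → sign −
step 2: row/col 2 already zero → sign 0
signature = (1, 1, 1)

Answer: (1, 1, 1)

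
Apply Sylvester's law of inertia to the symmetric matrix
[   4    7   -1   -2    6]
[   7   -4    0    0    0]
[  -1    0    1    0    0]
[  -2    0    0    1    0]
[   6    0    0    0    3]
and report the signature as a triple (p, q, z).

Answer: (3, 2, 0)

Derivation:
step 0: pivot 4 → sign +
step 1: pivot -65/4 → sign −
step 2: pivot 61/65 → sign +
step 3: pivot 45/61 → sign +
step 4: pivot -1/5 → sign −
signature = (3, 2, 0)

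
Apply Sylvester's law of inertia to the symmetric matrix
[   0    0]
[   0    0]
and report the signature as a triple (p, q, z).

step 0: row/col 0 already zero → sign 0
step 1: row/col 1 already zero → sign 0
signature = (0, 0, 2)

Answer: (0, 0, 2)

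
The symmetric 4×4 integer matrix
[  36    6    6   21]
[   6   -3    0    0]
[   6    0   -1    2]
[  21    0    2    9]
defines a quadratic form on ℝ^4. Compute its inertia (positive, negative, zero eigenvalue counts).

step 0: pivot 36 → sign +
step 1: pivot -4 → sign −
step 2: pivot -7/4 → sign −
step 3: pivot 1/28 → sign +
signature = (2, 2, 0)

Answer: (2, 2, 0)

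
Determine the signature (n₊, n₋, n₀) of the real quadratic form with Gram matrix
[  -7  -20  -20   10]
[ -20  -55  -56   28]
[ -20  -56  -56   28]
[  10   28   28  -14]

step 0: pivot -7 → sign −
step 1: pivot 15/7 → sign +
step 2: pivot 8/15 → sign +
step 3: row/col 3 already zero → sign 0
signature = (2, 1, 1)

Answer: (2, 1, 1)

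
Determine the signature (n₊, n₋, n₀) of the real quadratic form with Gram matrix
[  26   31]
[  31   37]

step 0: pivot 26 → sign +
step 1: pivot 1/26 → sign +
signature = (2, 0, 0)

Answer: (2, 0, 0)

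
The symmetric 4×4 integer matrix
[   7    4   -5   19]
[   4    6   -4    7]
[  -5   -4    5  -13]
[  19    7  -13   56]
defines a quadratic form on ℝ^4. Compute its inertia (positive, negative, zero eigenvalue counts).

Answer: (4, 0, 0)

Derivation:
step 0: pivot 7 → sign +
step 1: pivot 26/7 → sign +
step 2: pivot 14/13 → sign +
step 3: pivot 1/14 → sign +
signature = (4, 0, 0)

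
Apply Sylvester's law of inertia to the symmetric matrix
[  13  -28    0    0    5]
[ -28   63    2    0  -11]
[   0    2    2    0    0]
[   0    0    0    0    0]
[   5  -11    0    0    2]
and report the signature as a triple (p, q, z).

step 0: pivot 13 → sign +
step 1: pivot 35/13 → sign +
step 2: pivot 18/35 → sign +
step 3: row/col 3 already zero → sign 0
step 4: row/col 4 already zero → sign 0
signature = (3, 0, 2)

Answer: (3, 0, 2)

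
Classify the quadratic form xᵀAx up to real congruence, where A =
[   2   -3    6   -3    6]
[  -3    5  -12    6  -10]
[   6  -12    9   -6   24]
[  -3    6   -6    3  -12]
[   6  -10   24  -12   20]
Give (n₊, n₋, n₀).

step 0: pivot 2 → sign +
step 1: pivot 1/2 → sign +
step 2: pivot -27 → sign −
step 3: pivot -2/3 → sign −
step 4: row/col 4 already zero → sign 0
signature = (2, 2, 1)

Answer: (2, 2, 1)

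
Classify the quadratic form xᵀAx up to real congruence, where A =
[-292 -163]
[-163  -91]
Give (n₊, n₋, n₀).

Answer: (0, 2, 0)

Derivation:
step 0: pivot -292 → sign −
step 1: pivot -3/292 → sign −
signature = (0, 2, 0)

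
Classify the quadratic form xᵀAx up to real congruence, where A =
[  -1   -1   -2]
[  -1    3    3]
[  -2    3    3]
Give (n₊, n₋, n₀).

step 0: pivot -1 → sign −
step 1: pivot 4 → sign +
step 2: pivot 3/4 → sign +
signature = (2, 1, 0)

Answer: (2, 1, 0)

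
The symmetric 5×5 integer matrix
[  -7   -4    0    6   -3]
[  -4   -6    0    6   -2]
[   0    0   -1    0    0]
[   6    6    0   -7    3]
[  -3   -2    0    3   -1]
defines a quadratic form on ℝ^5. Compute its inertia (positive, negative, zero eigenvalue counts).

step 0: pivot -7 → sign −
step 1: pivot -26/7 → sign −
step 2: pivot -1 → sign −
step 3: pivot -1/13 → sign −
step 4: pivot 1 → sign +
signature = (1, 4, 0)

Answer: (1, 4, 0)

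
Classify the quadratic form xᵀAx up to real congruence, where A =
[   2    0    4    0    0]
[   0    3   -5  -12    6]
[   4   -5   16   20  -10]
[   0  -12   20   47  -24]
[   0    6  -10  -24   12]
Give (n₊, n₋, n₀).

Answer: (2, 2, 1)

Derivation:
step 0: pivot 2 → sign +
step 1: pivot 3 → sign +
step 2: pivot -1/3 → sign −
step 3: pivot -1 → sign −
step 4: row/col 4 already zero → sign 0
signature = (2, 2, 1)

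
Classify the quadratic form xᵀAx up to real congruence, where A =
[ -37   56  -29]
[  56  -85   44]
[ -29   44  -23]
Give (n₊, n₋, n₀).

Answer: (0, 3, 0)

Derivation:
step 0: pivot -37 → sign −
step 1: pivot -9/37 → sign −
step 2: pivot -2/9 → sign −
signature = (0, 3, 0)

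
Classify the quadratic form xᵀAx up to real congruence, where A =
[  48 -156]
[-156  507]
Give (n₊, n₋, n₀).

step 0: pivot 48 → sign +
step 1: row/col 1 already zero → sign 0
signature = (1, 0, 1)

Answer: (1, 0, 1)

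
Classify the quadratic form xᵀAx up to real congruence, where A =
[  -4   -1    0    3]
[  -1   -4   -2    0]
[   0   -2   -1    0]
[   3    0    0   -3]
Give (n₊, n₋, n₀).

Answer: (1, 3, 0)

Derivation:
step 0: pivot -4 → sign −
step 1: pivot -15/4 → sign −
step 2: pivot 1/15 → sign +
step 3: pivot -3 → sign −
signature = (1, 3, 0)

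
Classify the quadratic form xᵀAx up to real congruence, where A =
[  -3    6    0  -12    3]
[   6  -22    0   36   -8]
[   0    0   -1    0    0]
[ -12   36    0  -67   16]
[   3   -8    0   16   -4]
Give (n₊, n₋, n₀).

Answer: (0, 5, 0)

Derivation:
step 0: pivot -3 → sign −
step 1: pivot -10 → sign −
step 2: pivot -1 → sign −
step 3: pivot -23/5 → sign −
step 4: pivot -1/23 → sign −
signature = (0, 5, 0)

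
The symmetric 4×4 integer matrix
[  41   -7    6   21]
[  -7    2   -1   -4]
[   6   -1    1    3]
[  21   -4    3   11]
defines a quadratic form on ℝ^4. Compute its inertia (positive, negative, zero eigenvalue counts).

step 0: pivot 41 → sign +
step 1: pivot 33/41 → sign +
step 2: pivot 4/33 → sign +
step 3: row/col 3 already zero → sign 0
signature = (3, 0, 1)

Answer: (3, 0, 1)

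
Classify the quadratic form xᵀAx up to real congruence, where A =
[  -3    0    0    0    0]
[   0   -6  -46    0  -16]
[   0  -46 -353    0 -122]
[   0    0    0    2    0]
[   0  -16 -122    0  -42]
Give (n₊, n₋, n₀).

Answer: (2, 3, 0)

Derivation:
step 0: pivot -3 → sign −
step 1: pivot -6 → sign −
step 2: pivot -1/3 → sign −
step 3: pivot 2 → sign +
step 4: pivot 2 → sign +
signature = (2, 3, 0)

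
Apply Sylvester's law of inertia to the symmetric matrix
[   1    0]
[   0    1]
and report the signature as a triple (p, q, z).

step 0: pivot 1 → sign +
step 1: pivot 1 → sign +
signature = (2, 0, 0)

Answer: (2, 0, 0)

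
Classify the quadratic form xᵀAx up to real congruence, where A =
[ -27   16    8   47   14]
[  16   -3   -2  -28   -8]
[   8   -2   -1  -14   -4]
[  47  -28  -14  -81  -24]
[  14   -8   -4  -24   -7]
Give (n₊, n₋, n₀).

Answer: (4, 1, 0)

Derivation:
step 0: pivot -27 → sign −
step 1: pivot 175/27 → sign +
step 2: pivot 37/175 → sign +
step 3: pivot 30/37 → sign +
step 4: pivot 1/15 → sign +
signature = (4, 1, 0)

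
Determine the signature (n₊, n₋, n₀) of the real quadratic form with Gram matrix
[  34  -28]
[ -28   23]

Answer: (1, 1, 0)

Derivation:
step 0: pivot 34 → sign +
step 1: pivot -1/17 → sign −
signature = (1, 1, 0)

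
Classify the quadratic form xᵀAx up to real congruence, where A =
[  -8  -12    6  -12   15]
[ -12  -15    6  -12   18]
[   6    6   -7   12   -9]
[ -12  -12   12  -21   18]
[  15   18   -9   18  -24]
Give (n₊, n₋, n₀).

step 0: pivot -8 → sign −
step 1: pivot 3 → sign +
step 2: pivot -11/2 → sign −
step 3: pivot -3/11 → sign −
step 4: pivot 3/4 → sign +
signature = (2, 3, 0)

Answer: (2, 3, 0)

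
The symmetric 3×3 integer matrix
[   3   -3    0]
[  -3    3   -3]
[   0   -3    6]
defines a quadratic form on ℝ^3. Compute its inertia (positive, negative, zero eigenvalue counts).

Answer: (2, 1, 0)

Derivation:
step 0: pivot 3 → sign +
step 1: pivot 6 → sign +
step 2: pivot -3/2 → sign −
signature = (2, 1, 0)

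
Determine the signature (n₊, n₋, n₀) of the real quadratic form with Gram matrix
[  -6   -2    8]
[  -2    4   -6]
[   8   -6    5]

step 0: pivot -6 → sign −
step 1: pivot 14/3 → sign +
step 2: pivot -3/7 → sign −
signature = (1, 2, 0)

Answer: (1, 2, 0)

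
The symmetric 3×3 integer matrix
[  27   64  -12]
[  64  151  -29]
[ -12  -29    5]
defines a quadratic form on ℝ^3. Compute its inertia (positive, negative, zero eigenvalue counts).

step 0: pivot 27 → sign +
step 1: pivot -19/27 → sign −
step 2: pivot 2/19 → sign +
signature = (2, 1, 0)

Answer: (2, 1, 0)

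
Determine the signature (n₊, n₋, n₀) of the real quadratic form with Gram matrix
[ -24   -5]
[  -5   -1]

step 0: pivot -24 → sign −
step 1: pivot 1/24 → sign +
signature = (1, 1, 0)

Answer: (1, 1, 0)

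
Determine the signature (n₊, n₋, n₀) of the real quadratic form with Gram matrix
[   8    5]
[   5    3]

Answer: (1, 1, 0)

Derivation:
step 0: pivot 8 → sign +
step 1: pivot -1/8 → sign −
signature = (1, 1, 0)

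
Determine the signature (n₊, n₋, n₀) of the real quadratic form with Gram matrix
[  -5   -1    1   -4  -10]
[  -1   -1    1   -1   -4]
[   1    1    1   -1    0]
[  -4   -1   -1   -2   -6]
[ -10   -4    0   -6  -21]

step 0: pivot -5 → sign −
step 1: pivot -4/5 → sign −
step 2: pivot 2 → sign +
step 3: pivot -3/4 → sign −
step 4: pivot -1 → sign −
signature = (1, 4, 0)

Answer: (1, 4, 0)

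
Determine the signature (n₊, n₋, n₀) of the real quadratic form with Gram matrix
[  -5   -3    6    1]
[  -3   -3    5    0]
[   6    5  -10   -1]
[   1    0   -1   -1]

Answer: (0, 4, 0)

Derivation:
step 0: pivot -5 → sign −
step 1: pivot -6/5 → sign −
step 2: pivot -7/6 → sign −
step 3: pivot -2/7 → sign −
signature = (0, 4, 0)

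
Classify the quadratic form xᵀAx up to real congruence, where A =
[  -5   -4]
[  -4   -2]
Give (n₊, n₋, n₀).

Answer: (1, 1, 0)

Derivation:
step 0: pivot -5 → sign −
step 1: pivot 6/5 → sign +
signature = (1, 1, 0)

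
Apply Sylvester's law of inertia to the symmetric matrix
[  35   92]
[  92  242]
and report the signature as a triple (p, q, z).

Answer: (2, 0, 0)

Derivation:
step 0: pivot 35 → sign +
step 1: pivot 6/35 → sign +
signature = (2, 0, 0)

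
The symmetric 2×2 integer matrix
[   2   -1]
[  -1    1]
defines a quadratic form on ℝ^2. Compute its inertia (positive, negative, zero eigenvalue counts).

step 0: pivot 2 → sign +
step 1: pivot 1/2 → sign +
signature = (2, 0, 0)

Answer: (2, 0, 0)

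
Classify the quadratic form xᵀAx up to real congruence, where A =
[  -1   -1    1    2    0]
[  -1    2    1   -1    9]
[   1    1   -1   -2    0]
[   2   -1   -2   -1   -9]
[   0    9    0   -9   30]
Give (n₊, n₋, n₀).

step 0: pivot -1 → sign −
step 1: pivot 3 → sign +
step 2: pivot 3 → sign +
step 3: row/col 3 already zero → sign 0
step 4: row/col 4 already zero → sign 0
signature = (2, 1, 2)

Answer: (2, 1, 2)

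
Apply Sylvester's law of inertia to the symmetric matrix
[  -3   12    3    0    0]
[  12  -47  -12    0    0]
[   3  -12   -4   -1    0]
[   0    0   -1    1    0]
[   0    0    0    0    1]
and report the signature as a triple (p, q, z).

step 0: pivot -3 → sign −
step 1: pivot 1 → sign +
step 2: pivot -1 → sign −
step 3: pivot 2 → sign +
step 4: pivot 1 → sign +
signature = (3, 2, 0)

Answer: (3, 2, 0)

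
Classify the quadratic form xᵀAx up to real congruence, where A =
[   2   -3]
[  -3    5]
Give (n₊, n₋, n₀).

step 0: pivot 2 → sign +
step 1: pivot 1/2 → sign +
signature = (2, 0, 0)

Answer: (2, 0, 0)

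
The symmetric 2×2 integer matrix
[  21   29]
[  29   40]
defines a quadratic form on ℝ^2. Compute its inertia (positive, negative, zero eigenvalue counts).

Answer: (1, 1, 0)

Derivation:
step 0: pivot 21 → sign +
step 1: pivot -1/21 → sign −
signature = (1, 1, 0)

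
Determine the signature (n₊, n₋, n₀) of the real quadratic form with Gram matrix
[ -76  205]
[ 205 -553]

Answer: (0, 2, 0)

Derivation:
step 0: pivot -76 → sign −
step 1: pivot -3/76 → sign −
signature = (0, 2, 0)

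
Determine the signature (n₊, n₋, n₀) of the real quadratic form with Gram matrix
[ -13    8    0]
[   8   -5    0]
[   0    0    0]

Answer: (0, 2, 1)

Derivation:
step 0: pivot -13 → sign −
step 1: pivot -1/13 → sign −
step 2: row/col 2 already zero → sign 0
signature = (0, 2, 1)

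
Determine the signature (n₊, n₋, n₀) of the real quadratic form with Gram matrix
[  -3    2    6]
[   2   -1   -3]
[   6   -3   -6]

Answer: (2, 1, 0)

Derivation:
step 0: pivot -3 → sign −
step 1: pivot 1/3 → sign +
step 2: pivot 3 → sign +
signature = (2, 1, 0)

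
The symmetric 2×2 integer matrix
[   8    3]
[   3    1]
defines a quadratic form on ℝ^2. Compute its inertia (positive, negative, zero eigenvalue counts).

step 0: pivot 8 → sign +
step 1: pivot -1/8 → sign −
signature = (1, 1, 0)

Answer: (1, 1, 0)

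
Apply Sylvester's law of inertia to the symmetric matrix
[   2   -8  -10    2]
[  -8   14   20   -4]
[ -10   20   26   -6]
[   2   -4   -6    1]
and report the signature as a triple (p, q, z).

step 0: pivot 2 → sign +
step 1: pivot -18 → sign −
step 2: pivot -16/9 → sign −
step 3: row/col 3 already zero → sign 0
signature = (1, 2, 1)

Answer: (1, 2, 1)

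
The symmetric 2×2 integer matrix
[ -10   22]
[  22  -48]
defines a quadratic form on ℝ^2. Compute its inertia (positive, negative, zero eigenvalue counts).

Answer: (1, 1, 0)

Derivation:
step 0: pivot -10 → sign −
step 1: pivot 2/5 → sign +
signature = (1, 1, 0)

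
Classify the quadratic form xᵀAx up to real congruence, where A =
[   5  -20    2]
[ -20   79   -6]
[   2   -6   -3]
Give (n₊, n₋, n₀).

Answer: (2, 1, 0)

Derivation:
step 0: pivot 5 → sign +
step 1: pivot -1 → sign −
step 2: pivot 1/5 → sign +
signature = (2, 1, 0)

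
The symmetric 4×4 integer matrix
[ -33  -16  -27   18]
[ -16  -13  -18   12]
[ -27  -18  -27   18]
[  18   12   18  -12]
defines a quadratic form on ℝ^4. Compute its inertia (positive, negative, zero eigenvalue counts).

step 0: pivot -33 → sign −
step 1: pivot -173/33 → sign −
step 2: pivot -54/173 → sign −
step 3: row/col 3 already zero → sign 0
signature = (0, 3, 1)

Answer: (0, 3, 1)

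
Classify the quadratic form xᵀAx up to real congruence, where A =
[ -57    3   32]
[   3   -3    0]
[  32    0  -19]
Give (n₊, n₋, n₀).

step 0: pivot -57 → sign −
step 1: pivot -54/19 → sign −
step 2: pivot -1/27 → sign −
signature = (0, 3, 0)

Answer: (0, 3, 0)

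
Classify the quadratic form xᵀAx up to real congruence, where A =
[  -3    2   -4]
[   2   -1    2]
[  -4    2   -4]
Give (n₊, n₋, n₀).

Answer: (1, 1, 1)

Derivation:
step 0: pivot -3 → sign −
step 1: pivot 1/3 → sign +
step 2: row/col 2 already zero → sign 0
signature = (1, 1, 1)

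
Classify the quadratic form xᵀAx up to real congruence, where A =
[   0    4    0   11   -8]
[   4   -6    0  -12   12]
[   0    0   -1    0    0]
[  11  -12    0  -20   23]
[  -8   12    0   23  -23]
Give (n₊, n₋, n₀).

step 0: pivot -6 → sign −
step 1: pivot 8/3 → sign +
step 2: pivot -1 → sign −
step 3: pivot 5/8 → sign +
step 4: pivot -3/5 → sign −
signature = (2, 3, 0)

Answer: (2, 3, 0)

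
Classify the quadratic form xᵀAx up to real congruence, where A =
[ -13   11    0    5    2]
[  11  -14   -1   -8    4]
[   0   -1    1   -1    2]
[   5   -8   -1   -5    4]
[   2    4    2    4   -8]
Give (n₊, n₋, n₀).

step 0: pivot -13 → sign −
step 1: pivot -61/13 → sign −
step 2: pivot 74/61 → sign +
step 3: pivot -3/37 → sign −
step 4: row/col 4 already zero → sign 0
signature = (1, 3, 1)

Answer: (1, 3, 1)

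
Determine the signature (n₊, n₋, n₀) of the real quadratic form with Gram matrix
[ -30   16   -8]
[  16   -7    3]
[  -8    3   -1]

Answer: (2, 1, 0)

Derivation:
step 0: pivot -30 → sign −
step 1: pivot 23/15 → sign +
step 2: pivot 2/23 → sign +
signature = (2, 1, 0)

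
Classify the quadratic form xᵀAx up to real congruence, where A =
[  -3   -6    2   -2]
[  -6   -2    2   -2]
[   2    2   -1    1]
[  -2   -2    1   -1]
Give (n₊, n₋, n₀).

step 0: pivot -3 → sign −
step 1: pivot 10 → sign +
step 2: pivot -1/15 → sign −
step 3: row/col 3 already zero → sign 0
signature = (1, 2, 1)

Answer: (1, 2, 1)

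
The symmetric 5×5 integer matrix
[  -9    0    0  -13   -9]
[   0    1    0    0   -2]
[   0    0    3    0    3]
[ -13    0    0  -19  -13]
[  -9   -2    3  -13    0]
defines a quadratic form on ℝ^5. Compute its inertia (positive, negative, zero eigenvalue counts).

Answer: (3, 2, 0)

Derivation:
step 0: pivot -9 → sign −
step 1: pivot 1 → sign +
step 2: pivot 3 → sign +
step 3: pivot -2/9 → sign −
step 4: pivot 2 → sign +
signature = (3, 2, 0)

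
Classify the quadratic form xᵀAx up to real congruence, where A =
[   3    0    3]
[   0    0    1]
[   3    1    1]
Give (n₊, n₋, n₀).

step 0: pivot 3 → sign +
step 1: pivot -2 → sign −
step 2: pivot 1/2 → sign +
signature = (2, 1, 0)

Answer: (2, 1, 0)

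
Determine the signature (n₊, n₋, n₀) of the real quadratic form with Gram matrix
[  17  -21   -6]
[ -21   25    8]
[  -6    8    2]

step 0: pivot 17 → sign +
step 1: pivot -16/17 → sign −
step 2: pivot 1/4 → sign +
signature = (2, 1, 0)

Answer: (2, 1, 0)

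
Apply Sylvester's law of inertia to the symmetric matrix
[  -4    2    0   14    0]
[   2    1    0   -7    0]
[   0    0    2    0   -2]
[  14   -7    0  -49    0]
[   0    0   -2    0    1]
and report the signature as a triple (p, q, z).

step 0: pivot -4 → sign −
step 1: pivot 2 → sign +
step 2: pivot 2 → sign +
step 3: pivot -1 → sign −
step 4: row/col 4 already zero → sign 0
signature = (2, 2, 1)

Answer: (2, 2, 1)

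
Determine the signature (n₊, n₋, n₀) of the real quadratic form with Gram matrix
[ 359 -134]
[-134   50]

step 0: pivot 359 → sign +
step 1: pivot -6/359 → sign −
signature = (1, 1, 0)

Answer: (1, 1, 0)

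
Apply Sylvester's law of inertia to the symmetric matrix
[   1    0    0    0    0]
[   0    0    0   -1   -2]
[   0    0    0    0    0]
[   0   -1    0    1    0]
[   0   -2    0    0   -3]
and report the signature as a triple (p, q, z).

Answer: (3, 1, 1)

Derivation:
step 0: pivot 1 → sign +
step 1: pivot 1 → sign +
step 2: pivot -1 → sign −
step 3: pivot 1 → sign +
step 4: row/col 4 already zero → sign 0
signature = (3, 1, 1)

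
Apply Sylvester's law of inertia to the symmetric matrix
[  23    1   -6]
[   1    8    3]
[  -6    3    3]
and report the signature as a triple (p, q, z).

step 0: pivot 23 → sign +
step 1: pivot 183/23 → sign +
step 2: pivot 6/61 → sign +
signature = (3, 0, 0)

Answer: (3, 0, 0)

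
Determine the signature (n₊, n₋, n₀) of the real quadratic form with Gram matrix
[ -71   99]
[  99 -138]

Answer: (1, 1, 0)

Derivation:
step 0: pivot -71 → sign −
step 1: pivot 3/71 → sign +
signature = (1, 1, 0)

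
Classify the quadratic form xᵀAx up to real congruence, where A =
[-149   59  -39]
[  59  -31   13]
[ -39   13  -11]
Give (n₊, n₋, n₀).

step 0: pivot -149 → sign −
step 1: pivot -1138/149 → sign −
step 2: pivot -6/569 → sign −
signature = (0, 3, 0)

Answer: (0, 3, 0)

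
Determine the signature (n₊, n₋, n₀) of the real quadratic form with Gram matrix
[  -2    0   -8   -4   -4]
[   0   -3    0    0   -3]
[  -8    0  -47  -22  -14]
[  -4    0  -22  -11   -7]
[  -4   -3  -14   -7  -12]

step 0: pivot -2 → sign −
step 1: pivot -3 → sign −
step 2: pivot -15 → sign −
step 3: pivot -3/5 → sign −
step 4: pivot -2/3 → sign −
signature = (0, 5, 0)

Answer: (0, 5, 0)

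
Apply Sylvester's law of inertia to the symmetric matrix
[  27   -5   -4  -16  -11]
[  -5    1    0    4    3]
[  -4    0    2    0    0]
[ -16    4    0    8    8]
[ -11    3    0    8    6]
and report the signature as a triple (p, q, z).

Answer: (2, 2, 1)

Derivation:
step 0: pivot 27 → sign +
step 1: pivot 2/27 → sign +
step 2: pivot -6 → sign −
step 3: pivot -16/3 → sign −
step 4: row/col 4 already zero → sign 0
signature = (2, 2, 1)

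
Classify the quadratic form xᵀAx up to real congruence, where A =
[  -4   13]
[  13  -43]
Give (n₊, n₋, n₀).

step 0: pivot -4 → sign −
step 1: pivot -3/4 → sign −
signature = (0, 2, 0)

Answer: (0, 2, 0)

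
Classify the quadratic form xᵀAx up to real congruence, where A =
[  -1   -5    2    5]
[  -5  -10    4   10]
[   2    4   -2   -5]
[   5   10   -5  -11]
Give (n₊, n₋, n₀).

step 0: pivot -1 → sign −
step 1: pivot 15 → sign +
step 2: pivot -2/5 → sign −
step 3: pivot 3/2 → sign +
signature = (2, 2, 0)

Answer: (2, 2, 0)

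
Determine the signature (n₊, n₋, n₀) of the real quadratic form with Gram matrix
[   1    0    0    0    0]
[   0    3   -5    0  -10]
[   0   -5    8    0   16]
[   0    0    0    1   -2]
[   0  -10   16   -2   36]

Answer: (3, 1, 1)

Derivation:
step 0: pivot 1 → sign +
step 1: pivot 3 → sign +
step 2: pivot -1/3 → sign −
step 3: pivot 1 → sign +
step 4: row/col 4 already zero → sign 0
signature = (3, 1, 1)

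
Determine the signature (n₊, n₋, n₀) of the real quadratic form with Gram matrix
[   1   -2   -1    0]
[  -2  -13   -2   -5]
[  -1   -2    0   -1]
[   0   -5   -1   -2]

step 0: pivot 1 → sign +
step 1: pivot -17 → sign −
step 2: pivot -1/17 → sign −
step 3: row/col 3 already zero → sign 0
signature = (1, 2, 1)

Answer: (1, 2, 1)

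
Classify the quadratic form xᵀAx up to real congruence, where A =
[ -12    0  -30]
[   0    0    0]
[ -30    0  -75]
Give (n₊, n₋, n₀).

Answer: (0, 1, 2)

Derivation:
step 0: pivot -12 → sign −
step 1: row/col 1 already zero → sign 0
step 2: row/col 2 already zero → sign 0
signature = (0, 1, 2)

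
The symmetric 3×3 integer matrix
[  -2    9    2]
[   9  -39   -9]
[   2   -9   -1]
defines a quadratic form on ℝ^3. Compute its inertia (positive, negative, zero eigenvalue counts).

Answer: (2, 1, 0)

Derivation:
step 0: pivot -2 → sign −
step 1: pivot 3/2 → sign +
step 2: pivot 1 → sign +
signature = (2, 1, 0)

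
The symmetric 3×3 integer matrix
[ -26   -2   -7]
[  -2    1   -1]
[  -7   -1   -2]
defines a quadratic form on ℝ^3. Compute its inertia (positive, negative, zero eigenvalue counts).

step 0: pivot -26 → sign −
step 1: pivot 15/13 → sign +
step 2: pivot -3/10 → sign −
signature = (1, 2, 0)

Answer: (1, 2, 0)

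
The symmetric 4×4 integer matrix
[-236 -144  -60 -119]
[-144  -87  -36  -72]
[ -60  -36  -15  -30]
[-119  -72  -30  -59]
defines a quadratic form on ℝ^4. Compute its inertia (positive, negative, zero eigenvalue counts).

step 0: pivot -236 → sign −
step 1: pivot 51/59 → sign +
step 2: pivot -3/17 → sign −
step 3: pivot 3/4 → sign +
signature = (2, 2, 0)

Answer: (2, 2, 0)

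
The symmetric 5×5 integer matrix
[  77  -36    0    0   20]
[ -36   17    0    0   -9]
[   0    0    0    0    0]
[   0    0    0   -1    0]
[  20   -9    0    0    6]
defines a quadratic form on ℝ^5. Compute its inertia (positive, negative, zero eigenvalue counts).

step 0: pivot 77 → sign +
step 1: pivot 13/77 → sign +
step 2: pivot -1 → sign −
step 3: pivot 1/13 → sign +
step 4: row/col 4 already zero → sign 0
signature = (3, 1, 1)

Answer: (3, 1, 1)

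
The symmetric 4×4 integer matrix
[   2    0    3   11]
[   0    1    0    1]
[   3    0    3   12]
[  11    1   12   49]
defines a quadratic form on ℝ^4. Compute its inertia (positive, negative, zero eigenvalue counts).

Answer: (3, 1, 0)

Derivation:
step 0: pivot 2 → sign +
step 1: pivot 1 → sign +
step 2: pivot -3/2 → sign −
step 3: pivot 1 → sign +
signature = (3, 1, 0)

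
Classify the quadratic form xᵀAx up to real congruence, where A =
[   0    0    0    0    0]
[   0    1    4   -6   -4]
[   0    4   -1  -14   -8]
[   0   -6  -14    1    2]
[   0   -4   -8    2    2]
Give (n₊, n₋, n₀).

step 0: pivot 1 → sign +
step 1: pivot -17 → sign −
step 2: pivot -495/17 → sign −
step 3: pivot 2/55 → sign +
step 4: row/col 4 already zero → sign 0
signature = (2, 2, 1)

Answer: (2, 2, 1)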